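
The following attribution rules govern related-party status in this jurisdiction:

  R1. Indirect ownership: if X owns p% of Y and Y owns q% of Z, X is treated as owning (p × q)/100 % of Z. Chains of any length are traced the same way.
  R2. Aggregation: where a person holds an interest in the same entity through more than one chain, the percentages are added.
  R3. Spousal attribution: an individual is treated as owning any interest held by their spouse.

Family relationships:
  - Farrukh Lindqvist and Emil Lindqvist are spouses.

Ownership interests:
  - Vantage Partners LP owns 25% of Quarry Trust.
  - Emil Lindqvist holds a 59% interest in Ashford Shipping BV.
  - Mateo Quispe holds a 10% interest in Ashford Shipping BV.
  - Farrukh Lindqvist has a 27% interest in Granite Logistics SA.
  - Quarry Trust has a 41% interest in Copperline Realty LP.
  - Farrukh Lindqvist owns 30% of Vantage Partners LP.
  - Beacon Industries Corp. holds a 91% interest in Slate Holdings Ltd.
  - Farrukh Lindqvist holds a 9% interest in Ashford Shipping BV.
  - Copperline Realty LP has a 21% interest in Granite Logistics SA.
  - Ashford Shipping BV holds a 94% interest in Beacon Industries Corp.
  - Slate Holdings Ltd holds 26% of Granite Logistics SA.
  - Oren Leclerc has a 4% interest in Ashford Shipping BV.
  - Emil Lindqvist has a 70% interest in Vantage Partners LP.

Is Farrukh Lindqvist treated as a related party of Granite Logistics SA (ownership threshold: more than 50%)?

By spousal attribution (R3), Farrukh Lindqvist is treated as also owning Emil Lindqvist's interest in Vantage Partners LP, giving 30% + 70% = 100%.
By spousal attribution (R3), Farrukh Lindqvist is treated as also owning Emil Lindqvist's interest in Ashford Shipping BV, giving 9% + 59% = 68%.
Chain via Vantage Partners LP → Quarry Trust → Copperline Realty LP (R1): 100% × 25% × 41% × 21% = 2.1525% of Granite Logistics SA.
Chain via Ashford Shipping BV → Beacon Industries Corp. → Slate Holdings Ltd (R1): 68% × 94% × 91% × 26% = 15.123472% of Granite Logistics SA.
Direct interest in Granite Logistics SA: 27%.
Aggregating (R2): 2.1525% + 15.123472% + 27% = 44.275972%.
44.275972% does not exceed the 50% threshold, so Farrukh is not a related party to Granite Logistics SA.

No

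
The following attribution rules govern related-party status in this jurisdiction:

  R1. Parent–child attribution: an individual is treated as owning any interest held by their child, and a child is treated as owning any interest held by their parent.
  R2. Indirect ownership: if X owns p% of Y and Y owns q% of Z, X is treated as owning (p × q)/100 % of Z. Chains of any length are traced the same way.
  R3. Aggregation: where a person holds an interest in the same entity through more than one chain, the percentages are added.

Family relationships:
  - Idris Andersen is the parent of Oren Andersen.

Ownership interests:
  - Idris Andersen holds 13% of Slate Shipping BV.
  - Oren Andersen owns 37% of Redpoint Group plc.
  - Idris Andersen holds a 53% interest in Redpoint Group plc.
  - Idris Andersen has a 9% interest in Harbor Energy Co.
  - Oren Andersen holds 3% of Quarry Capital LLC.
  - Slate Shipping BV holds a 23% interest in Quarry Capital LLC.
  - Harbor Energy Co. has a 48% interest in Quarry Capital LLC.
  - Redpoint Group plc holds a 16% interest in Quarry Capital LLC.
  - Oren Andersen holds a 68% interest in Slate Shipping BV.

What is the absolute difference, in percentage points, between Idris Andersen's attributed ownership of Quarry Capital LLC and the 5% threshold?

35.35

By parent–child attribution (R1), Idris Andersen is treated as also owning Oren Andersen's interest in Slate Shipping BV, giving 13% + 68% = 81%.
By parent–child attribution (R1), Idris Andersen is treated as also owning Oren Andersen's interest in Redpoint Group plc, giving 53% + 37% = 90%.
By parent–child attribution (R1), Idris Andersen is treated as owning Oren Andersen's 3% interest in Quarry Capital LLC.
Chain via Slate Shipping BV (R2): 81% × 23% = 18.63% of Quarry Capital LLC.
Chain via Redpoint Group plc (R2): 90% × 16% = 14.4% of Quarry Capital LLC.
Chain via Harbor Energy Co. (R2): 9% × 48% = 4.32% of Quarry Capital LLC.
Direct interest in Quarry Capital LLC: 3%.
Aggregating (R3): 18.63% + 14.4% + 4.32% + 3% = 40.35%.
40.35% exceeds the 5% threshold by 35.35 percentage points.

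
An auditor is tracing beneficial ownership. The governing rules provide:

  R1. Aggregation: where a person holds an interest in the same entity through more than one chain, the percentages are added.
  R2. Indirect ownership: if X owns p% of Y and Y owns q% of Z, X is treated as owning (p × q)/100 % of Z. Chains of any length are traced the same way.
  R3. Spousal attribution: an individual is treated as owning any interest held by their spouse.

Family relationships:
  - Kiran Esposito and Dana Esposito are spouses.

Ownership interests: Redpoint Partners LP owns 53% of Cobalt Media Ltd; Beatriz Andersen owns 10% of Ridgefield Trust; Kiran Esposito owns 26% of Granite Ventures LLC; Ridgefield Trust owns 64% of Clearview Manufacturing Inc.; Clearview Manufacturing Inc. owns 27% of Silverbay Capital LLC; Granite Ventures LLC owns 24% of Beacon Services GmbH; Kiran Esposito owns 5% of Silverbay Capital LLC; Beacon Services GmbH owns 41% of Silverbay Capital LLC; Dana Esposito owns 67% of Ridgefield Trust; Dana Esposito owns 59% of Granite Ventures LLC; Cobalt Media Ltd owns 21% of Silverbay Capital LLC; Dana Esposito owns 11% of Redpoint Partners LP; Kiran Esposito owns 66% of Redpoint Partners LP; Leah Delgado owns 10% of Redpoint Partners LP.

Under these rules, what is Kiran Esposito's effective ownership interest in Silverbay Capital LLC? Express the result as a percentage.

By spousal attribution (R3), Kiran Esposito is treated as also owning Dana Esposito's interest in Granite Ventures LLC, giving 26% + 59% = 85%.
By spousal attribution (R3), Kiran Esposito is treated as also owning Dana Esposito's interest in Redpoint Partners LP, giving 66% + 11% = 77%.
By spousal attribution (R3), Kiran Esposito is treated as owning Dana Esposito's 67% interest in Ridgefield Trust.
Chain via Granite Ventures LLC → Beacon Services GmbH (R2): 85% × 24% × 41% = 8.364% of Silverbay Capital LLC.
Chain via Redpoint Partners LP → Cobalt Media Ltd (R2): 77% × 53% × 21% = 8.5701% of Silverbay Capital LLC.
Direct interest in Silverbay Capital LLC: 5%.
Chain via Ridgefield Trust → Clearview Manufacturing Inc. (R2): 67% × 64% × 27% = 11.5776% of Silverbay Capital LLC.
Aggregating (R1): 8.364% + 8.5701% + 5% + 11.5776% = 33.5117%.

33.5117%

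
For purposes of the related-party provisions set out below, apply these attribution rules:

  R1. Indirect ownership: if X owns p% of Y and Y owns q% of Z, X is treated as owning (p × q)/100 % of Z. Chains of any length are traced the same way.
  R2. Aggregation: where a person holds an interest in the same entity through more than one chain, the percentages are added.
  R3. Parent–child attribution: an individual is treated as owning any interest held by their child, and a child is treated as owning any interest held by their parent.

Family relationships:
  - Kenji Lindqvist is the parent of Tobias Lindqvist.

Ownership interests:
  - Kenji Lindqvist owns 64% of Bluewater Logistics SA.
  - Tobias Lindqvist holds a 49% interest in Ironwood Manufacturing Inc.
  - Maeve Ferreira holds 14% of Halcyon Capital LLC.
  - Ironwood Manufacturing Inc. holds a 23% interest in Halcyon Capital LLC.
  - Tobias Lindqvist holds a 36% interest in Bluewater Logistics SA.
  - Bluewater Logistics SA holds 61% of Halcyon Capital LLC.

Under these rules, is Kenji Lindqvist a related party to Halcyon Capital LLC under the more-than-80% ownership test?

No

By parent–child attribution (R3), Kenji Lindqvist is treated as also owning Tobias Lindqvist's interest in Bluewater Logistics SA, giving 64% + 36% = 100%.
By parent–child attribution (R3), Kenji Lindqvist is treated as owning Tobias Lindqvist's 49% interest in Ironwood Manufacturing Inc.
Chain via Bluewater Logistics SA (R1): 100% × 61% = 61% of Halcyon Capital LLC.
Chain via Ironwood Manufacturing Inc. (R1): 49% × 23% = 11.27% of Halcyon Capital LLC.
Aggregating (R2): 61% + 11.27% = 72.27%.
72.27% does not exceed the 80% threshold, so Kenji is not a related party to Halcyon Capital LLC.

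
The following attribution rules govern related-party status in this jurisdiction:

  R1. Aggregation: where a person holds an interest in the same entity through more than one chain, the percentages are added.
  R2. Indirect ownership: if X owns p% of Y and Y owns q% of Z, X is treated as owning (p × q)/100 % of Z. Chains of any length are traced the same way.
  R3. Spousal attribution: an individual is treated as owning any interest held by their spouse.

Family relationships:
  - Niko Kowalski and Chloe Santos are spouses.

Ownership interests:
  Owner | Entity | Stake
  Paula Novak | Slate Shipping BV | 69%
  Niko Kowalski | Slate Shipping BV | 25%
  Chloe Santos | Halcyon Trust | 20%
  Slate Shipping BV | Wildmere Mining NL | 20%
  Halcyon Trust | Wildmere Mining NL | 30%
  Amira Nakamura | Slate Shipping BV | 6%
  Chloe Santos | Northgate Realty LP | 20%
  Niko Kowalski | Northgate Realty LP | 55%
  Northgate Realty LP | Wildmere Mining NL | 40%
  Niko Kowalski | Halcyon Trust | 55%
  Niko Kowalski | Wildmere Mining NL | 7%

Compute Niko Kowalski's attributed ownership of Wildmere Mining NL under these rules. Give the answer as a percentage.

64.5%

By spousal attribution (R3), Niko Kowalski is treated as also owning Chloe Santos's interest in Halcyon Trust, giving 55% + 20% = 75%.
By spousal attribution (R3), Niko Kowalski is treated as also owning Chloe Santos's interest in Northgate Realty LP, giving 55% + 20% = 75%.
Chain via Halcyon Trust (R2): 75% × 30% = 22.5% of Wildmere Mining NL.
Chain via Northgate Realty LP (R2): 75% × 40% = 30% of Wildmere Mining NL.
Chain via Slate Shipping BV (R2): 25% × 20% = 5% of Wildmere Mining NL.
Direct interest in Wildmere Mining NL: 7%.
Aggregating (R1): 22.5% + 30% + 5% + 7% = 64.5%.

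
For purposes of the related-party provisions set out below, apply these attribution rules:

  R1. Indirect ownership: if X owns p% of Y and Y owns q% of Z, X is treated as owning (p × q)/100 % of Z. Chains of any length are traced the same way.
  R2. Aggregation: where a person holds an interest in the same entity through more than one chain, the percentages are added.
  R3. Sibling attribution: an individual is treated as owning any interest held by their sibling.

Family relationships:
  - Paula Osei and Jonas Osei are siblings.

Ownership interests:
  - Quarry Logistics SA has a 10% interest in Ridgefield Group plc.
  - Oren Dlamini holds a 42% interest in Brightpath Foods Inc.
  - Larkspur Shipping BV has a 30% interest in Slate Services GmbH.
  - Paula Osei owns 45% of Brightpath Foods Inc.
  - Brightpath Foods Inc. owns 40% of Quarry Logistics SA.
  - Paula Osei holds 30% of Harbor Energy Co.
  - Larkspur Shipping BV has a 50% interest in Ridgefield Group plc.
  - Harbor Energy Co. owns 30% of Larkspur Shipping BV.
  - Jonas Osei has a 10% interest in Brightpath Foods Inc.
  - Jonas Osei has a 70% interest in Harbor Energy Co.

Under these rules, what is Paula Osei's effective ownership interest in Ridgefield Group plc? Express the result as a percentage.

By sibling attribution (R3), Paula Osei is treated as also owning Jonas Osei's interest in Brightpath Foods Inc, giving 45% + 10% = 55%.
By sibling attribution (R3), Paula Osei is treated as also owning Jonas Osei's interest in Harbor Energy Co, giving 30% + 70% = 100%.
Chain via Brightpath Foods Inc. → Quarry Logistics SA (R1): 55% × 40% × 10% = 2.2% of Ridgefield Group plc.
Chain via Harbor Energy Co. → Larkspur Shipping BV (R1): 100% × 30% × 50% = 15% of Ridgefield Group plc.
Aggregating (R2): 2.2% + 15% = 17.2%.

17.2%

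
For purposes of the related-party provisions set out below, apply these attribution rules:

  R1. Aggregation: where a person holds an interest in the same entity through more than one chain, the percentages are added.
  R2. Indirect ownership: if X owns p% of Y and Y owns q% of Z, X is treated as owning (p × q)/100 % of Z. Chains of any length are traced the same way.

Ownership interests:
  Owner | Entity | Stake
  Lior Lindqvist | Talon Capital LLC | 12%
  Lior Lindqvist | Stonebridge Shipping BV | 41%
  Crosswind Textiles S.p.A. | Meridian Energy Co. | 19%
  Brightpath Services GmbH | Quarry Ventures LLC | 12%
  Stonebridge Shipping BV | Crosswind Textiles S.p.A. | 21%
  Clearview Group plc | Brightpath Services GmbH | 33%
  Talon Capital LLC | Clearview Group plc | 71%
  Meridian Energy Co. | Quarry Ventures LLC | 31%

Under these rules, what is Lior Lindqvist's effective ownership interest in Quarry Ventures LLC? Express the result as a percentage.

0.844521%

Chain via Talon Capital LLC → Clearview Group plc → Brightpath Services GmbH (R2): 12% × 71% × 33% × 12% = 0.337392% of Quarry Ventures LLC.
Chain via Stonebridge Shipping BV → Crosswind Textiles S.p.A. → Meridian Energy Co. (R2): 41% × 21% × 19% × 31% = 0.507129% of Quarry Ventures LLC.
Aggregating (R1): 0.337392% + 0.507129% = 0.844521%.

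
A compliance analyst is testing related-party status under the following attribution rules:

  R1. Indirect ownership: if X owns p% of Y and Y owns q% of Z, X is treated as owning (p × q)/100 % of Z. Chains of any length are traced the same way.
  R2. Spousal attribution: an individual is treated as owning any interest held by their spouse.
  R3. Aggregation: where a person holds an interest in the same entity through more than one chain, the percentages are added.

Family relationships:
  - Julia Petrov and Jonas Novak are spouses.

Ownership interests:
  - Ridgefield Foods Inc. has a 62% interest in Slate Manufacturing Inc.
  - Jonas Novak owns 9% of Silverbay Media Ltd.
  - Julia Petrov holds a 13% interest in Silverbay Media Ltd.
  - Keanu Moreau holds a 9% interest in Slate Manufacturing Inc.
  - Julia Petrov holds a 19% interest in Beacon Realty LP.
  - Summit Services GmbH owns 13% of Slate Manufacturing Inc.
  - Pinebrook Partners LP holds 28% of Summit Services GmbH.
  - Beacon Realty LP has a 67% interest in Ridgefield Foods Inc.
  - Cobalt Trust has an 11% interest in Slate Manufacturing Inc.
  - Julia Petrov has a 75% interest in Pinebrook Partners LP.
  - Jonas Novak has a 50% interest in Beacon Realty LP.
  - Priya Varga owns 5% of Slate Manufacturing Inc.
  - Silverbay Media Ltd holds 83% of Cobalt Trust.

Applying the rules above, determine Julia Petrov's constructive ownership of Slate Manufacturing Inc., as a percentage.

By spousal attribution (R2), Julia Petrov is treated as also owning Jonas Novak's interest in Silverbay Media Ltd, giving 13% + 9% = 22%.
By spousal attribution (R2), Julia Petrov is treated as also owning Jonas Novak's interest in Beacon Realty LP, giving 19% + 50% = 69%.
Chain via Silverbay Media Ltd → Cobalt Trust (R1): 22% × 83% × 11% = 2.0086% of Slate Manufacturing Inc.
Chain via Pinebrook Partners LP → Summit Services GmbH (R1): 75% × 28% × 13% = 2.73% of Slate Manufacturing Inc.
Chain via Beacon Realty LP → Ridgefield Foods Inc. (R1): 69% × 67% × 62% = 28.6626% of Slate Manufacturing Inc.
Aggregating (R3): 2.0086% + 2.73% + 28.6626% = 33.4012%.

33.4012%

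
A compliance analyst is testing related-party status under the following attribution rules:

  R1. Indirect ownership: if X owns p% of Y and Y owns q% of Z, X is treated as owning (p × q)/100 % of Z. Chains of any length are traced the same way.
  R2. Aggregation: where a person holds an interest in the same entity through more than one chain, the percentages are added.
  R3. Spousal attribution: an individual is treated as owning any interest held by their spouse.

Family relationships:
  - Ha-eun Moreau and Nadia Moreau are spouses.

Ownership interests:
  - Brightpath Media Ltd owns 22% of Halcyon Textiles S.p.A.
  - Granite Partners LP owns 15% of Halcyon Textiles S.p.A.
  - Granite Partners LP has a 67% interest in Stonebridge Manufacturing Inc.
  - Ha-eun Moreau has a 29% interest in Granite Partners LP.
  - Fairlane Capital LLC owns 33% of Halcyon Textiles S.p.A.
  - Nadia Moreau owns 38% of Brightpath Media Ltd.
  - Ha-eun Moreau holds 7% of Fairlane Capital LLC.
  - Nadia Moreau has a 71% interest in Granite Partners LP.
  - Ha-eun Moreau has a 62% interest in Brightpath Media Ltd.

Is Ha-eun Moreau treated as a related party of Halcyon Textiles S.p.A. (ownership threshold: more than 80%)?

No

By spousal attribution (R3), Ha-eun Moreau is treated as also owning Nadia Moreau's interest in Brightpath Media Ltd, giving 62% + 38% = 100%.
By spousal attribution (R3), Ha-eun Moreau is treated as also owning Nadia Moreau's interest in Granite Partners LP, giving 29% + 71% = 100%.
Chain via Brightpath Media Ltd (R1): 100% × 22% = 22% of Halcyon Textiles S.p.A.
Chain via Granite Partners LP (R1): 100% × 15% = 15% of Halcyon Textiles S.p.A.
Chain via Fairlane Capital LLC (R1): 7% × 33% = 2.31% of Halcyon Textiles S.p.A.
Aggregating (R2): 22% + 15% + 2.31% = 39.31%.
39.31% does not exceed the 80% threshold, so Ha-eun is not a related party to Halcyon Textiles S.p.A.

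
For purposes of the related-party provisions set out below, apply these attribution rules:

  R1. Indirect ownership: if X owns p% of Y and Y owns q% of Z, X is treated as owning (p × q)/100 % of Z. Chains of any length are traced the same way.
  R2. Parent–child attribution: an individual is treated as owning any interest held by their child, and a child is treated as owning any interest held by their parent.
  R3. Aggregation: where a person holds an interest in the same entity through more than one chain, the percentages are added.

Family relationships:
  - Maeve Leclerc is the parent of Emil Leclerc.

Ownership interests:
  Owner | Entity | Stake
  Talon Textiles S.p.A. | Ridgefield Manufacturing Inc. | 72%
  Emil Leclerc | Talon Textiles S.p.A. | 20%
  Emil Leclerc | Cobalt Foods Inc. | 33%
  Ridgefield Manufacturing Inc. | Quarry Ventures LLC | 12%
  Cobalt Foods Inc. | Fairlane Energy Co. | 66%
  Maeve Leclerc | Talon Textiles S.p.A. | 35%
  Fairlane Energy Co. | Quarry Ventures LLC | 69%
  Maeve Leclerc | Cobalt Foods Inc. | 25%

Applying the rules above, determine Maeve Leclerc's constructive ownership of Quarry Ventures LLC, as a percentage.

By parent–child attribution (R2), Maeve Leclerc is treated as also owning Emil Leclerc's interest in Cobalt Foods Inc, giving 25% + 33% = 58%.
By parent–child attribution (R2), Maeve Leclerc is treated as also owning Emil Leclerc's interest in Talon Textiles S.p.A, giving 35% + 20% = 55%.
Chain via Cobalt Foods Inc. → Fairlane Energy Co. (R1): 58% × 66% × 69% = 26.4132% of Quarry Ventures LLC.
Chain via Talon Textiles S.p.A. → Ridgefield Manufacturing Inc. (R1): 55% × 72% × 12% = 4.752% of Quarry Ventures LLC.
Aggregating (R3): 26.4132% + 4.752% = 31.1652%.

31.1652%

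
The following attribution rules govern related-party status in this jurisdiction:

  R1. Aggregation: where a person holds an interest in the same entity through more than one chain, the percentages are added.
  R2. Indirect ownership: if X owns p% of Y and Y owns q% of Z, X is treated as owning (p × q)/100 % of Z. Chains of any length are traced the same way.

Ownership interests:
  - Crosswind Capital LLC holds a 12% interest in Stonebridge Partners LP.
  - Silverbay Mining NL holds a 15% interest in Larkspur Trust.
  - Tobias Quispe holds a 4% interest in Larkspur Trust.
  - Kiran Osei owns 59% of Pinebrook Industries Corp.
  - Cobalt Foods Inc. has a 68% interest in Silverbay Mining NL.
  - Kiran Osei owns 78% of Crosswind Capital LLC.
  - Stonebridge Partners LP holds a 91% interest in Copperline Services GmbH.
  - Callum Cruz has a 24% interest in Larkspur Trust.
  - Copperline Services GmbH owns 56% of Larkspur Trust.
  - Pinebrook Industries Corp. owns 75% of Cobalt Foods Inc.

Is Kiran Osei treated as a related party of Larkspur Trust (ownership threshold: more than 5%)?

Chain via Crosswind Capital LLC → Stonebridge Partners LP → Copperline Services GmbH (R2): 78% × 12% × 91% × 56% = 4.769856% of Larkspur Trust.
Chain via Pinebrook Industries Corp. → Cobalt Foods Inc. → Silverbay Mining NL (R2): 59% × 75% × 68% × 15% = 4.5135% of Larkspur Trust.
Aggregating (R1): 4.769856% + 4.5135% = 9.283356%.
9.283356% exceeds the 5% threshold, so Kiran is a related party to Larkspur Trust.

Yes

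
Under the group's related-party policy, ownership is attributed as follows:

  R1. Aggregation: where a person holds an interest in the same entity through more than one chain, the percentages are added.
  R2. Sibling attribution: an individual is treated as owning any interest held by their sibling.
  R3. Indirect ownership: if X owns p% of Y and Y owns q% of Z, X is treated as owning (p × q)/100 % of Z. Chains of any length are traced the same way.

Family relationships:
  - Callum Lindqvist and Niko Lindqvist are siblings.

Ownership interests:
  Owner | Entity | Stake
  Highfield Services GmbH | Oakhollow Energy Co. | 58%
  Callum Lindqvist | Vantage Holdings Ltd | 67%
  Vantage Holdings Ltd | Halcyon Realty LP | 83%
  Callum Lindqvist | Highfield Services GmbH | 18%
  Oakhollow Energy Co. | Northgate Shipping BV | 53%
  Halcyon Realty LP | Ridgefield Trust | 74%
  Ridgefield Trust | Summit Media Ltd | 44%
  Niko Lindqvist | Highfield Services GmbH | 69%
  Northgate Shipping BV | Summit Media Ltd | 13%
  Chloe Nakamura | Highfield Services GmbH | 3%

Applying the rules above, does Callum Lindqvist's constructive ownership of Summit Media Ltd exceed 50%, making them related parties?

By sibling attribution (R2), Callum Lindqvist is treated as also owning Niko Lindqvist's interest in Highfield Services GmbH, giving 18% + 69% = 87%.
Chain via Vantage Holdings Ltd → Halcyon Realty LP → Ridgefield Trust (R3): 67% × 83% × 74% × 44% = 18.106616% of Summit Media Ltd.
Chain via Highfield Services GmbH → Oakhollow Energy Co. → Northgate Shipping BV (R3): 87% × 58% × 53% × 13% = 3.476694% of Summit Media Ltd.
Aggregating (R1): 18.106616% + 3.476694% = 21.58331%.
21.58331% does not exceed the 50% threshold, so Callum is not a related party to Summit Media Ltd.

No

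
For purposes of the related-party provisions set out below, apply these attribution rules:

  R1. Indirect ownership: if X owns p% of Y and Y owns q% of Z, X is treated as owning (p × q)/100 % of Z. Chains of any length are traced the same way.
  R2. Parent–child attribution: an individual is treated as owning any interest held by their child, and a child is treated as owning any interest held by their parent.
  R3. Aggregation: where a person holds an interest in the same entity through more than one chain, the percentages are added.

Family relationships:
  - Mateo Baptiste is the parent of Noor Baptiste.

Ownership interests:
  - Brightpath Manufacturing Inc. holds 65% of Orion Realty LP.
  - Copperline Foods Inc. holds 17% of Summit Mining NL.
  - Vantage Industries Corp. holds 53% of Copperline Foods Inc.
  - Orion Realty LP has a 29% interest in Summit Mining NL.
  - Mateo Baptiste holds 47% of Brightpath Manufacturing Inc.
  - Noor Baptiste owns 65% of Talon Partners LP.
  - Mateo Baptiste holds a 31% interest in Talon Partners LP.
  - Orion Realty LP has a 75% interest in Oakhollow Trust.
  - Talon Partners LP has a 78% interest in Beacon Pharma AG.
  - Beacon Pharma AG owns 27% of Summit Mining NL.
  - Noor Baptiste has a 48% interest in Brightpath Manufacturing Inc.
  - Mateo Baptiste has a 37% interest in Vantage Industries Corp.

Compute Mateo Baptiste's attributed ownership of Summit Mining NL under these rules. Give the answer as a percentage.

By parent–child attribution (R2), Mateo Baptiste is treated as also owning Noor Baptiste's interest in Brightpath Manufacturing Inc, giving 47% + 48% = 95%.
By parent–child attribution (R2), Mateo Baptiste is treated as also owning Noor Baptiste's interest in Talon Partners LP, giving 31% + 65% = 96%.
Chain via Vantage Industries Corp. → Copperline Foods Inc. (R1): 37% × 53% × 17% = 3.3337% of Summit Mining NL.
Chain via Brightpath Manufacturing Inc. → Orion Realty LP (R1): 95% × 65% × 29% = 17.9075% of Summit Mining NL.
Chain via Talon Partners LP → Beacon Pharma AG (R1): 96% × 78% × 27% = 20.2176% of Summit Mining NL.
Aggregating (R3): 3.3337% + 17.9075% + 20.2176% = 41.4588%.

41.4588%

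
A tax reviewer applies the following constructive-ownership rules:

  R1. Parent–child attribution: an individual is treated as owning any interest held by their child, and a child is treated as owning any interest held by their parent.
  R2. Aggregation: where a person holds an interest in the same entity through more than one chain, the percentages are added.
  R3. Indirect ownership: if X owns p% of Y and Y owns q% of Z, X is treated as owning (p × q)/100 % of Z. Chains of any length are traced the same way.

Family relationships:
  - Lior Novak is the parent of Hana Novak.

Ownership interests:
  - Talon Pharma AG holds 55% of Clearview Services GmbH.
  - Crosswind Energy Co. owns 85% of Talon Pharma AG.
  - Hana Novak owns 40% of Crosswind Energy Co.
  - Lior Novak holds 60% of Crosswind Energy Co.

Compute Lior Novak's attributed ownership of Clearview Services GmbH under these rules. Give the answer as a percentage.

By parent–child attribution (R1), Lior Novak is treated as also owning Hana Novak's interest in Crosswind Energy Co, giving 60% + 40% = 100%.
Chain via Crosswind Energy Co. → Talon Pharma AG (R3): 100% × 85% × 55% = 46.75% of Clearview Services GmbH.

46.75%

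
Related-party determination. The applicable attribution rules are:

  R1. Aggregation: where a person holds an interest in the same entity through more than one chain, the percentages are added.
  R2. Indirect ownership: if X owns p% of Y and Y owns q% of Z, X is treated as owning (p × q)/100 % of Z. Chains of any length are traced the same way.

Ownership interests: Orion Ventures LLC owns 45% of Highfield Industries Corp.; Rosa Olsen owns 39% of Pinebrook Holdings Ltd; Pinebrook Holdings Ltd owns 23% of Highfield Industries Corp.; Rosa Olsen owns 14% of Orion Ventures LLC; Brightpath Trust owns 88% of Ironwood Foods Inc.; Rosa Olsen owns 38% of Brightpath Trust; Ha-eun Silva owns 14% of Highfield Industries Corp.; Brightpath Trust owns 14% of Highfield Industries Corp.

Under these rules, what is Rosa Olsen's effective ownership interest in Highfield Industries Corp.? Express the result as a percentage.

Chain via Pinebrook Holdings Ltd (R2): 39% × 23% = 8.97% of Highfield Industries Corp.
Chain via Orion Ventures LLC (R2): 14% × 45% = 6.3% of Highfield Industries Corp.
Chain via Brightpath Trust (R2): 38% × 14% = 5.32% of Highfield Industries Corp.
Aggregating (R1): 8.97% + 6.3% + 5.32% = 20.59%.

20.59%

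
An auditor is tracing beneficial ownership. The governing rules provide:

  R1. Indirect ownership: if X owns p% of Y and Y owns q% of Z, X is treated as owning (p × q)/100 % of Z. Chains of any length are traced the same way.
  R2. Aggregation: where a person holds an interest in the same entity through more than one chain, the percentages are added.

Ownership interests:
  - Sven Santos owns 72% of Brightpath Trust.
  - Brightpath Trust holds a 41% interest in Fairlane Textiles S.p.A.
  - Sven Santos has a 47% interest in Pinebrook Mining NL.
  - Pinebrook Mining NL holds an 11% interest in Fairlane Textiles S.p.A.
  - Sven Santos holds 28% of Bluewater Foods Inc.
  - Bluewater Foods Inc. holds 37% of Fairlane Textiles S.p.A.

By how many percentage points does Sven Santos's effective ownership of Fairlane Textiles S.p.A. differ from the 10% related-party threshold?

Chain via Pinebrook Mining NL (R1): 47% × 11% = 5.17% of Fairlane Textiles S.p.A.
Chain via Bluewater Foods Inc. (R1): 28% × 37% = 10.36% of Fairlane Textiles S.p.A.
Chain via Brightpath Trust (R1): 72% × 41% = 29.52% of Fairlane Textiles S.p.A.
Aggregating (R2): 5.17% + 10.36% + 29.52% = 45.05%.
45.05% exceeds the 10% threshold by 35.05 percentage points.

35.05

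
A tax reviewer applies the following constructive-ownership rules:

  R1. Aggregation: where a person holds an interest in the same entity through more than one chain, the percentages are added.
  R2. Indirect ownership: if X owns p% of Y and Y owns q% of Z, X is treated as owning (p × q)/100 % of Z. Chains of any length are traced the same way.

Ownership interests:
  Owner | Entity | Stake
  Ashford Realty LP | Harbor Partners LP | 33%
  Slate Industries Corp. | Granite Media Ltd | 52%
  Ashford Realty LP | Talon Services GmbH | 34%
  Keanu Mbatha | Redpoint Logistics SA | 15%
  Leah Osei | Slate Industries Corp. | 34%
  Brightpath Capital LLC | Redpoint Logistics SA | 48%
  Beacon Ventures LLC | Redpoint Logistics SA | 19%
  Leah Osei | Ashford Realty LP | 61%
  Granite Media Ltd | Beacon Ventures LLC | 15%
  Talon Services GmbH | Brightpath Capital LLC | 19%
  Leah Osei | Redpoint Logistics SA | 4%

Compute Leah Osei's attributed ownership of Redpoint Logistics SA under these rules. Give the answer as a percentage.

6.395368%

Chain via Ashford Realty LP → Talon Services GmbH → Brightpath Capital LLC (R2): 61% × 34% × 19% × 48% = 1.891488% of Redpoint Logistics SA.
Chain via Slate Industries Corp. → Granite Media Ltd → Beacon Ventures LLC (R2): 34% × 52% × 15% × 19% = 0.50388% of Redpoint Logistics SA.
Direct interest in Redpoint Logistics SA: 4%.
Aggregating (R1): 1.891488% + 0.50388% + 4% = 6.395368%.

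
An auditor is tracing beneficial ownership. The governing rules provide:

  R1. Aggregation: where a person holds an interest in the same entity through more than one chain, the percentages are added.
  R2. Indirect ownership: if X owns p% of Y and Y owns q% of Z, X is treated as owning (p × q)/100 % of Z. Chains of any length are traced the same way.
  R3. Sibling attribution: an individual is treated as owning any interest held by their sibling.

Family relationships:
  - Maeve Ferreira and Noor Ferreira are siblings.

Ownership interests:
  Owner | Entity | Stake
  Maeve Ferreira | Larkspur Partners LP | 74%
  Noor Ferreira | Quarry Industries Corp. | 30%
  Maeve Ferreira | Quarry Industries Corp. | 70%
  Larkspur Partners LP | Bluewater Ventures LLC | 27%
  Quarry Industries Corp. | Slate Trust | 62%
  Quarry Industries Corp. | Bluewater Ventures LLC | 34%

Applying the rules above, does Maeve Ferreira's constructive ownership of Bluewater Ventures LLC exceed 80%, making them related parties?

No

By sibling attribution (R3), Maeve Ferreira is treated as also owning Noor Ferreira's interest in Quarry Industries Corp, giving 70% + 30% = 100%.
Chain via Quarry Industries Corp. (R2): 100% × 34% = 34% of Bluewater Ventures LLC.
Chain via Larkspur Partners LP (R2): 74% × 27% = 19.98% of Bluewater Ventures LLC.
Aggregating (R1): 34% + 19.98% = 53.98%.
53.98% does not exceed the 80% threshold, so Maeve is not a related party to Bluewater Ventures LLC.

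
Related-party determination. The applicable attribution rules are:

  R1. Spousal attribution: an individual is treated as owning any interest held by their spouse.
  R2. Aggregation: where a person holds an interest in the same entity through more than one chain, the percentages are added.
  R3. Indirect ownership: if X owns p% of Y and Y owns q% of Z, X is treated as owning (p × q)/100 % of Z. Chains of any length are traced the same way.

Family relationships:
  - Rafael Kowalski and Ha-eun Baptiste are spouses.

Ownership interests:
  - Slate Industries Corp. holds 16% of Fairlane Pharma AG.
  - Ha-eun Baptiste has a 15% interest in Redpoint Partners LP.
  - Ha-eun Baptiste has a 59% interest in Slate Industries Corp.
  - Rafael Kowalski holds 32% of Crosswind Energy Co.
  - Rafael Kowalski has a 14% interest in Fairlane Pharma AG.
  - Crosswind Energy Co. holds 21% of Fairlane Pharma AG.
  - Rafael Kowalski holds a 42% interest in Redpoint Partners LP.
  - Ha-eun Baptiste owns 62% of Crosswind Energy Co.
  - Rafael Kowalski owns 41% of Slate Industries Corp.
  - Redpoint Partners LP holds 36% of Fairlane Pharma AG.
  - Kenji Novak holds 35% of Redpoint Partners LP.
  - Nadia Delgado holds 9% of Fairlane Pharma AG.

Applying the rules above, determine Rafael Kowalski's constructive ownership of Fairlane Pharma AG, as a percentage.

By spousal attribution (R1), Rafael Kowalski is treated as also owning Ha-eun Baptiste's interest in Crosswind Energy Co, giving 32% + 62% = 94%.
By spousal attribution (R1), Rafael Kowalski is treated as also owning Ha-eun Baptiste's interest in Slate Industries Corp, giving 41% + 59% = 100%.
By spousal attribution (R1), Rafael Kowalski is treated as also owning Ha-eun Baptiste's interest in Redpoint Partners LP, giving 42% + 15% = 57%.
Chain via Crosswind Energy Co. (R3): 94% × 21% = 19.74% of Fairlane Pharma AG.
Chain via Slate Industries Corp. (R3): 100% × 16% = 16% of Fairlane Pharma AG.
Chain via Redpoint Partners LP (R3): 57% × 36% = 20.52% of Fairlane Pharma AG.
Direct interest in Fairlane Pharma AG: 14%.
Aggregating (R2): 19.74% + 16% + 20.52% + 14% = 70.26%.

70.26%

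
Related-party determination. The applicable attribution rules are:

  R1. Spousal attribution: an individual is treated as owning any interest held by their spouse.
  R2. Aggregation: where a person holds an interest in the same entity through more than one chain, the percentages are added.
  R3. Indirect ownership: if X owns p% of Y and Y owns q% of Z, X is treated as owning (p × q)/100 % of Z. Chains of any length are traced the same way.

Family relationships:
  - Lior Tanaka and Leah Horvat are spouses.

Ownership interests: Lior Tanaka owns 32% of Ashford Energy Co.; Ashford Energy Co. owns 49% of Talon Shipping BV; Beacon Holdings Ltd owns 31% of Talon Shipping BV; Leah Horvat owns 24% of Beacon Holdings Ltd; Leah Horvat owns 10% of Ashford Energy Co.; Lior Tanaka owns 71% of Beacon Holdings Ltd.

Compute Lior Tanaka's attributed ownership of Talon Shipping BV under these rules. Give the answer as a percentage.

50.03%

By spousal attribution (R1), Lior Tanaka is treated as also owning Leah Horvat's interest in Ashford Energy Co, giving 32% + 10% = 42%.
By spousal attribution (R1), Lior Tanaka is treated as also owning Leah Horvat's interest in Beacon Holdings Ltd, giving 71% + 24% = 95%.
Chain via Ashford Energy Co. (R3): 42% × 49% = 20.58% of Talon Shipping BV.
Chain via Beacon Holdings Ltd (R3): 95% × 31% = 29.45% of Talon Shipping BV.
Aggregating (R2): 20.58% + 29.45% = 50.03%.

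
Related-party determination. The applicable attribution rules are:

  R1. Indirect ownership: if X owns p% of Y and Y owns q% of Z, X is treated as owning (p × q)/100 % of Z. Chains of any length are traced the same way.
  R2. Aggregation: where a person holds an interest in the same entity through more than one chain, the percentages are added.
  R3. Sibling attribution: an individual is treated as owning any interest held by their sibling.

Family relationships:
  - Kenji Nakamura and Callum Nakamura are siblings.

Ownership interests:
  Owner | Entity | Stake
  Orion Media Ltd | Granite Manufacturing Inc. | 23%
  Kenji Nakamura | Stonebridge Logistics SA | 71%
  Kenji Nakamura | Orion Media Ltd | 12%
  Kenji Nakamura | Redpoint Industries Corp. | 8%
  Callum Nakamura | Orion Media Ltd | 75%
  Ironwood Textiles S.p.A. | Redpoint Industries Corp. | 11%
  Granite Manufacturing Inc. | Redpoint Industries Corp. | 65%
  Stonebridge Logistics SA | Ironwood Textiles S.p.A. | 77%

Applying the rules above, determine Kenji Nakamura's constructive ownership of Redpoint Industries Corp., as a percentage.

By sibling attribution (R3), Kenji Nakamura is treated as also owning Callum Nakamura's interest in Orion Media Ltd, giving 12% + 75% = 87%.
Chain via Stonebridge Logistics SA → Ironwood Textiles S.p.A. (R1): 71% × 77% × 11% = 6.0137% of Redpoint Industries Corp.
Chain via Orion Media Ltd → Granite Manufacturing Inc. (R1): 87% × 23% × 65% = 13.0065% of Redpoint Industries Corp.
Direct interest in Redpoint Industries Corp: 8%.
Aggregating (R2): 6.0137% + 13.0065% + 8% = 27.0202%.

27.0202%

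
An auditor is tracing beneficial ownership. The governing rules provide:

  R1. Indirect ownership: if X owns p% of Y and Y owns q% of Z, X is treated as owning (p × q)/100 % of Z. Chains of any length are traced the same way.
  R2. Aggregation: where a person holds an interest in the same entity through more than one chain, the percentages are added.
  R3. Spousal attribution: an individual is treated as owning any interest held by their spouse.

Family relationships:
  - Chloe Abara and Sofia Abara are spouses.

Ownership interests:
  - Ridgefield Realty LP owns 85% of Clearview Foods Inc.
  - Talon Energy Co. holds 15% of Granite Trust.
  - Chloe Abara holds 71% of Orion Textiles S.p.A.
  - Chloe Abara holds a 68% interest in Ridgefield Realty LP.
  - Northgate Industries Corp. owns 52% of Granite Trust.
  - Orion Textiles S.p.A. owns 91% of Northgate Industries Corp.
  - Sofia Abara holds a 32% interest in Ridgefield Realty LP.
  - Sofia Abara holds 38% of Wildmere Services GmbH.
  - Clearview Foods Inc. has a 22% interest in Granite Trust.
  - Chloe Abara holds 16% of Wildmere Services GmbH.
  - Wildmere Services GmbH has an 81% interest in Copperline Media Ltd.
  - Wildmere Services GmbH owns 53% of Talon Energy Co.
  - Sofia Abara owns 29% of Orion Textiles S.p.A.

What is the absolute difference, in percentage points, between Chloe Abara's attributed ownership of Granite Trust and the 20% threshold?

50.313

By spousal attribution (R3), Chloe Abara is treated as also owning Sofia Abara's interest in Ridgefield Realty LP, giving 68% + 32% = 100%.
By spousal attribution (R3), Chloe Abara is treated as also owning Sofia Abara's interest in Orion Textiles S.p.A, giving 71% + 29% = 100%.
By spousal attribution (R3), Chloe Abara is treated as also owning Sofia Abara's interest in Wildmere Services GmbH, giving 16% + 38% = 54%.
Chain via Ridgefield Realty LP → Clearview Foods Inc. (R1): 100% × 85% × 22% = 18.7% of Granite Trust.
Chain via Orion Textiles S.p.A. → Northgate Industries Corp. (R1): 100% × 91% × 52% = 47.32% of Granite Trust.
Chain via Wildmere Services GmbH → Talon Energy Co. (R1): 54% × 53% × 15% = 4.293% of Granite Trust.
Aggregating (R2): 18.7% + 47.32% + 4.293% = 70.313%.
70.313% exceeds the 20% threshold by 50.313 percentage points.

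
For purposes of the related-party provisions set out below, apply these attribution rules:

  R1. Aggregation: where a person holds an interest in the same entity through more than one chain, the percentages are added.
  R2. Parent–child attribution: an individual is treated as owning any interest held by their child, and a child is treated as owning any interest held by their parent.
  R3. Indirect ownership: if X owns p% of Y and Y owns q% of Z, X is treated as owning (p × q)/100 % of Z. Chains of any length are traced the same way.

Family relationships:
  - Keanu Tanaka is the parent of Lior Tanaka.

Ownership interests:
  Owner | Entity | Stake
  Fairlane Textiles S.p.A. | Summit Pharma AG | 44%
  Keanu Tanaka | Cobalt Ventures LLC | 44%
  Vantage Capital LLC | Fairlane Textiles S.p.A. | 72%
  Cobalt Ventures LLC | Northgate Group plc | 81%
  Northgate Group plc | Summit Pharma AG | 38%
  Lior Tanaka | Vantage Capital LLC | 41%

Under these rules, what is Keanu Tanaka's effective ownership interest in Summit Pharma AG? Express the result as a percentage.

By parent–child attribution (R2), Keanu Tanaka is treated as owning Lior Tanaka's 41% interest in Vantage Capital LLC.
Chain via Cobalt Ventures LLC → Northgate Group plc (R3): 44% × 81% × 38% = 13.5432% of Summit Pharma AG.
Chain via Vantage Capital LLC → Fairlane Textiles S.p.A. (R3): 41% × 72% × 44% = 12.9888% of Summit Pharma AG.
Aggregating (R1): 13.5432% + 12.9888% = 26.532%.

26.532%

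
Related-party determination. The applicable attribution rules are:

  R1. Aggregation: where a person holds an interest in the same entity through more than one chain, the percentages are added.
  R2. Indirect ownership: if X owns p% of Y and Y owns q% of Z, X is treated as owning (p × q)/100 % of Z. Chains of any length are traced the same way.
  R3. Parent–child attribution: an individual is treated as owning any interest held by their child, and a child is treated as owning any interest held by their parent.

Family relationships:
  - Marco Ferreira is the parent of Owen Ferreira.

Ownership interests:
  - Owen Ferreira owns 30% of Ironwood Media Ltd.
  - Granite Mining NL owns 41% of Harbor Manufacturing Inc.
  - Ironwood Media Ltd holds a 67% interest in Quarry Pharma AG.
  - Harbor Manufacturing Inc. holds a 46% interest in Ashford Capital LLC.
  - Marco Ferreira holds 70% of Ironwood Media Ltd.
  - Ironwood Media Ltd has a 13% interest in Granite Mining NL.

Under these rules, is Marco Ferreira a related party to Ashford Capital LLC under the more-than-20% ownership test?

By parent–child attribution (R3), Marco Ferreira is treated as also owning Owen Ferreira's interest in Ironwood Media Ltd, giving 70% + 30% = 100%.
Chain via Ironwood Media Ltd → Granite Mining NL → Harbor Manufacturing Inc. (R2): 100% × 13% × 41% × 46% = 2.4518% of Ashford Capital LLC.
2.4518% does not exceed the 20% threshold, so Marco is not a related party to Ashford Capital LLC.

No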